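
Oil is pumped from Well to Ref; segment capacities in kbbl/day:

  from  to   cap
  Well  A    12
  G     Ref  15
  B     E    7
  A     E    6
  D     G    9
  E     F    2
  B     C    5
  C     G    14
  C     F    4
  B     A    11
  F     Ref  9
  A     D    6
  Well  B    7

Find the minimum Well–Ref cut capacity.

Augment Well→A→D→G→Ref: bottleneck 6, flow now 6.
Augment Well→A→E→F→Ref: bottleneck 2, flow now 8.
Augment Well→B→C→F→Ref: bottleneck 4, flow now 12.
Augment Well→B→C→G→Ref: bottleneck 1, flow now 13.
No augmenting path remains; maximum flow = 13.
By max-flow min-cut, the minimum cut capacity equals the max flow.
In the residual graph, reachable from Well: {Well, A, B, E}.
Min-cut edges: A→D (6), B→C (5), E→F (2); capacity 6 + 5 + 2 = 13.

13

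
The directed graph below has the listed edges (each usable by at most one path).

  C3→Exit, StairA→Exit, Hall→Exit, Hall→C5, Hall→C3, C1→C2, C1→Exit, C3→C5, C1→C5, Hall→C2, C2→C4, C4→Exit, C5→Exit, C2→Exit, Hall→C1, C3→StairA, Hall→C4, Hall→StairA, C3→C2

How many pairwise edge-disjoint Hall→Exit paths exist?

7

Assign every edge capacity 1; by Menger, the answer equals the max flow.
Path Hall→Exit (+1); total 1.
Path Hall→C1→Exit (+1); total 2.
Path Hall→C2→Exit (+1); total 3.
Path Hall→C4→Exit (+1); total 4.
Path Hall→C3→Exit (+1); total 5.
Path Hall→C5→Exit (+1); total 6.
Path Hall→StairA→Exit (+1); total 7.
No residual Hall→Exit path; max flow = 7.
Certifying cut of size 7: {Hall→C1, Hall→C2, Hall→C3, Hall→C4, Hall→C5, Hall→Exit, Hall→StairA}.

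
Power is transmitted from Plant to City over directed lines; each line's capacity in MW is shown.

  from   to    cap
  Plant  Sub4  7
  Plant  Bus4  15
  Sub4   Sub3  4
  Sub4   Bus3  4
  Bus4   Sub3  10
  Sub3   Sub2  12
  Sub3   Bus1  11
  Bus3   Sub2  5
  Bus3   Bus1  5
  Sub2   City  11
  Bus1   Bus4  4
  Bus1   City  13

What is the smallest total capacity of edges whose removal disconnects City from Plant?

Augment Plant→Sub4→Sub3→Sub2→City: bottleneck 4, flow now 4.
Augment Plant→Sub4→Bus3→Sub2→City: bottleneck 3, flow now 7.
Augment Plant→Bus4→Sub3→Sub2→City: bottleneck 4, flow now 11.
Augment Plant→Bus4→Sub3→Bus1→City: bottleneck 6, flow now 17.
No augmenting path remains; maximum flow = 17.
By max-flow min-cut, the minimum cut capacity equals the max flow.
In the residual graph, reachable from Plant: {Plant, Bus4}.
Min-cut edges: Plant→Sub4 (7), Bus4→Sub3 (10); capacity 7 + 10 = 17.

17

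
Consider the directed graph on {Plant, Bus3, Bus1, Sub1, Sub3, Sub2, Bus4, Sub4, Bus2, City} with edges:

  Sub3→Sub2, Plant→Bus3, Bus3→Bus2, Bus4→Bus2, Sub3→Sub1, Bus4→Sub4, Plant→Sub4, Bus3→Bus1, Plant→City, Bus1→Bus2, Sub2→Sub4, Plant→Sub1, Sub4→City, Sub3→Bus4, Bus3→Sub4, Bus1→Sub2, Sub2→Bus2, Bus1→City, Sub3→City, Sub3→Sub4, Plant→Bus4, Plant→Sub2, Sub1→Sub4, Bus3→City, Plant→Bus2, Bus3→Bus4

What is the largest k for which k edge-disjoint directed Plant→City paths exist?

3

Assign every edge capacity 1; by Menger, the answer equals the max flow.
Path Plant→City (+1); total 1.
Path Plant→Bus3→City (+1); total 2.
Path Plant→Sub4→City (+1); total 3.
No residual Plant→City path; max flow = 3.
Certifying cut of size 3: {Plant→Bus3, Plant→City, Sub4→City}.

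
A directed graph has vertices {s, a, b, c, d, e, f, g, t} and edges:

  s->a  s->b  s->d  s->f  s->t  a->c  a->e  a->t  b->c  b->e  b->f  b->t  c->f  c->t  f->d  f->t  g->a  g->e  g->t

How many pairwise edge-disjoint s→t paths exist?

Assign every edge capacity 1; by Menger, the answer equals the max flow.
Path s→t (+1); total 1.
Path s→a→t (+1); total 2.
Path s→b→t (+1); total 3.
Path s→f→t (+1); total 4.
No residual s→t path; max flow = 4.
Certifying cut of size 4: {s→a, s→b, s→f, s→t}.

4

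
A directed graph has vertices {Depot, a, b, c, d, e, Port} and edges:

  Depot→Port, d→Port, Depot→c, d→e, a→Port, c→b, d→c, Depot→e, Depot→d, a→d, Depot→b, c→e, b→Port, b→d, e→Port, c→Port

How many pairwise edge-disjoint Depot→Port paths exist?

5

Assign every edge capacity 1; by Menger, the answer equals the max flow.
Path Depot→Port (+1); total 1.
Path Depot→b→Port (+1); total 2.
Path Depot→c→Port (+1); total 3.
Path Depot→d→Port (+1); total 4.
Path Depot→e→Port (+1); total 5.
No residual Depot→Port path; max flow = 5.
Certifying cut of size 5: {Depot→Port, Depot→b, Depot→c, Depot→d, Depot→e}.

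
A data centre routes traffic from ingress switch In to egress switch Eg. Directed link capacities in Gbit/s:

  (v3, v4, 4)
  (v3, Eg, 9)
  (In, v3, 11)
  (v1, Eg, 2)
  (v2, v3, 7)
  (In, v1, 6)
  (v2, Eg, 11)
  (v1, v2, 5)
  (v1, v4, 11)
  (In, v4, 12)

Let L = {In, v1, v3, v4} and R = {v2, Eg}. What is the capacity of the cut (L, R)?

Edges leaving {In, v1, v3, v4}: v1→v2 (5), v1→Eg (2), v3→Eg (9).
Cut capacity = 5 + 2 + 9 = 16.

16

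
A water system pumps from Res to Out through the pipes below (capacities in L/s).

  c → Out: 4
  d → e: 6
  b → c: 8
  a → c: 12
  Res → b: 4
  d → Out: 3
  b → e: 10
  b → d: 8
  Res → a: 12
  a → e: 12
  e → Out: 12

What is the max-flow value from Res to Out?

Augment Res→a→c→Out: bottleneck 4, flow now 4.
Augment Res→a→e→Out: bottleneck 8, flow now 12.
Augment Res→b→d→Out: bottleneck 3, flow now 15.
Augment Res→b→e→Out: bottleneck 1, flow now 16.
No augmenting path remains; maximum flow = 16.
In the residual graph, reachable from Res: {Res}.
Min-cut edges: Res→a (12), Res→b (4); capacity 12 + 4 = 16.
This cut is saturated, so no flow can exceed 16.

16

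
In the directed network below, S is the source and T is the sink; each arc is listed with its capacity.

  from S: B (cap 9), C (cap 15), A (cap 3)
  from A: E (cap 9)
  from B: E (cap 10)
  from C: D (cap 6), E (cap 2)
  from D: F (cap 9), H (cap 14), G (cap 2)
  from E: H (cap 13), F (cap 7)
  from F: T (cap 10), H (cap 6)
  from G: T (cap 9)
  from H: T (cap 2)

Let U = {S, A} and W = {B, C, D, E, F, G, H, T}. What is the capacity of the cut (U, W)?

Edges leaving {S, A}: S→B (9), S→C (15), A→E (9).
Cut capacity = 9 + 15 + 9 = 33.

33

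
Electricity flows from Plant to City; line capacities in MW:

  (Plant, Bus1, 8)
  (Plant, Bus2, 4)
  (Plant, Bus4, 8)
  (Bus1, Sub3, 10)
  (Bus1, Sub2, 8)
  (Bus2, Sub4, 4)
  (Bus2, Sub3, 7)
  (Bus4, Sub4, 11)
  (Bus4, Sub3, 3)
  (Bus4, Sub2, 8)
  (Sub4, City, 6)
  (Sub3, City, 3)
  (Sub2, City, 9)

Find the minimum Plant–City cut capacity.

18

Augment Plant→Bus1→Sub3→City: bottleneck 3, flow now 3.
Augment Plant→Bus1→Sub2→City: bottleneck 5, flow now 8.
Augment Plant→Bus2→Sub4→City: bottleneck 4, flow now 12.
Augment Plant→Bus4→Sub4→City: bottleneck 2, flow now 14.
Augment Plant→Bus4→Sub2→City: bottleneck 4, flow now 18.
No augmenting path remains; maximum flow = 18.
By max-flow min-cut, the minimum cut capacity equals the max flow.
In the residual graph, reachable from Plant: {Plant, Bus1, Bus2, Bus4, Sub4, Sub3, Sub2}.
Min-cut edges: Sub4→City (6), Sub3→City (3), Sub2→City (9); capacity 6 + 3 + 9 = 18.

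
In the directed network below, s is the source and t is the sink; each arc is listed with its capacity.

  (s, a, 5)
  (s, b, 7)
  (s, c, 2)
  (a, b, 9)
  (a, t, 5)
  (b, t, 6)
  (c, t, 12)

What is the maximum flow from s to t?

13

Augment s→a→t: bottleneck 5, flow now 5.
Augment s→b→t: bottleneck 6, flow now 11.
Augment s→c→t: bottleneck 2, flow now 13.
No augmenting path remains; maximum flow = 13.
In the residual graph, reachable from s: {s, b}.
Min-cut edges: s→a (5), s→c (2), b→t (6); capacity 5 + 2 + 6 = 13.
This cut is saturated, so no flow can exceed 13.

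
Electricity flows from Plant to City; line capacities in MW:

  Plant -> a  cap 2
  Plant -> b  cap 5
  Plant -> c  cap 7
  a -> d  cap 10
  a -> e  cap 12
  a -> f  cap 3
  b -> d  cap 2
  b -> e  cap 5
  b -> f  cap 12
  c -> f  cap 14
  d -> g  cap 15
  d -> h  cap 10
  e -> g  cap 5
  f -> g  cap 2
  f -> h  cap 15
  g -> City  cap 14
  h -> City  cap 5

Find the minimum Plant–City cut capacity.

Augment Plant→a→d→g→City: bottleneck 2, flow now 2.
Augment Plant→b→d→g→City: bottleneck 2, flow now 4.
Augment Plant→b→e→g→City: bottleneck 3, flow now 7.
Augment Plant→c→f→g→City: bottleneck 2, flow now 9.
Augment Plant→c→f→h→City: bottleneck 5, flow now 14.
No augmenting path remains; maximum flow = 14.
By max-flow min-cut, the minimum cut capacity equals the max flow.
In the residual graph, reachable from Plant: {Plant}.
Min-cut edges: Plant→a (2), Plant→b (5), Plant→c (7); capacity 2 + 5 + 7 = 14.

14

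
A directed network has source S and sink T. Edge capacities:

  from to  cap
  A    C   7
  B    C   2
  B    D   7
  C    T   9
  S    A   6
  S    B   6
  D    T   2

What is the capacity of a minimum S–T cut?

10

Augment S→A→C→T: bottleneck 6, flow now 6.
Augment S→B→C→T: bottleneck 2, flow now 8.
Augment S→B→D→T: bottleneck 2, flow now 10.
No augmenting path remains; maximum flow = 10.
By max-flow min-cut, the minimum cut capacity equals the max flow.
In the residual graph, reachable from S: {S, B, D}.
Min-cut edges: S→A (6), B→C (2), D→T (2); capacity 6 + 2 + 2 = 10.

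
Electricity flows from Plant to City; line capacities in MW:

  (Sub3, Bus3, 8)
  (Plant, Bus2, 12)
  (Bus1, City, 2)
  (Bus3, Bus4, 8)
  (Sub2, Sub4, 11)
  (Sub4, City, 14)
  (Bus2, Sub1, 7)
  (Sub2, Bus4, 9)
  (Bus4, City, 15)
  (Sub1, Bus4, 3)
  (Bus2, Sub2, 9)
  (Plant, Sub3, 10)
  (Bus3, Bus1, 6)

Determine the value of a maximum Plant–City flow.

20

Augment Plant→Sub3→Bus3→Bus1→City: bottleneck 2, flow now 2.
Augment Plant→Sub3→Bus3→Bus4→City: bottleneck 6, flow now 8.
Augment Plant→Bus2→Sub2→Sub4→City: bottleneck 9, flow now 17.
Augment Plant→Bus2→Sub1→Bus4→City: bottleneck 3, flow now 20.
No augmenting path remains; maximum flow = 20.
In the residual graph, reachable from Plant: {Plant, Sub3}.
Min-cut edges: Plant→Bus2 (12), Sub3→Bus3 (8); capacity 12 + 8 = 20.
This cut is saturated, so no flow can exceed 20.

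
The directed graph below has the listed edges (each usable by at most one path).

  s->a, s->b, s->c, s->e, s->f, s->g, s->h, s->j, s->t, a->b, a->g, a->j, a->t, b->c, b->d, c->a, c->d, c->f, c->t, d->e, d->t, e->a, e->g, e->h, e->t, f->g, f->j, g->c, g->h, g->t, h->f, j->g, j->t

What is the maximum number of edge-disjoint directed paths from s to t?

7

Assign every edge capacity 1; by Menger, the answer equals the max flow.
Path s→t (+1); total 1.
Path s→a→t (+1); total 2.
Path s→c→t (+1); total 3.
Path s→e→t (+1); total 4.
Path s→g→t (+1); total 5.
Path s→j→t (+1); total 6.
Path s→b→d→t (+1); total 7.
No residual s→t path; max flow = 7.
Certifying cut of size 7: {a→t, c→t, d→t, e→t, g→t, j→t, s→t}.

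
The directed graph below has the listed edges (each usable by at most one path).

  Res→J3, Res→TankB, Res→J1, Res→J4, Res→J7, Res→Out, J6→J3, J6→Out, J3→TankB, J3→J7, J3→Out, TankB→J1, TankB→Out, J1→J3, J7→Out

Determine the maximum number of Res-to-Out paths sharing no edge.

Assign every edge capacity 1; by Menger, the answer equals the max flow.
Path Res→Out (+1); total 1.
Path Res→J3→Out (+1); total 2.
Path Res→TankB→Out (+1); total 3.
Path Res→J7→Out (+1); total 4.
No residual Res→Out path; max flow = 4.
Certifying cut of size 4: {J3→Out, J7→Out, Res→Out, TankB→Out}.

4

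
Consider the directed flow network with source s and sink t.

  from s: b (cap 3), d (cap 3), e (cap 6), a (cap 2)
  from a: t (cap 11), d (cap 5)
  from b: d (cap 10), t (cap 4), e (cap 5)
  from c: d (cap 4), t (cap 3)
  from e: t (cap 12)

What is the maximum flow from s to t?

11

Augment s→a→t: bottleneck 2, flow now 2.
Augment s→b→t: bottleneck 3, flow now 5.
Augment s→e→t: bottleneck 6, flow now 11.
No augmenting path remains; maximum flow = 11.
In the residual graph, reachable from s: {s, d}.
Min-cut edges: s→a (2), s→b (3), s→e (6); capacity 2 + 3 + 6 = 11.
This cut is saturated, so no flow can exceed 11.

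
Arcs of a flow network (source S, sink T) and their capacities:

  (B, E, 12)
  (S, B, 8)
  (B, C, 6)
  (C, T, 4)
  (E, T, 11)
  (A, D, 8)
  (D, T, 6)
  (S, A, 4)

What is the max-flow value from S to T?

Augment S→A→D→T: bottleneck 4, flow now 4.
Augment S→B→C→T: bottleneck 4, flow now 8.
Augment S→B→E→T: bottleneck 4, flow now 12.
No augmenting path remains; maximum flow = 12.
In the residual graph, reachable from S: {S}.
Min-cut edges: S→A (4), S→B (8); capacity 4 + 8 = 12.
This cut is saturated, so no flow can exceed 12.

12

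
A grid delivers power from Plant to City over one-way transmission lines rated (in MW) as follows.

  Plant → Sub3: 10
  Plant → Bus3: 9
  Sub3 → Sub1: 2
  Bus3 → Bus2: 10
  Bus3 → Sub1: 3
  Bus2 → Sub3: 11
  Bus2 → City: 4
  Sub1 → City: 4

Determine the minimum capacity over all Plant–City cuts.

8

Augment Plant→Sub3→Sub1→City: bottleneck 2, flow now 2.
Augment Plant→Bus3→Bus2→City: bottleneck 4, flow now 6.
Augment Plant→Bus3→Sub1→City: bottleneck 2, flow now 8.
No augmenting path remains; maximum flow = 8.
By max-flow min-cut, the minimum cut capacity equals the max flow.
In the residual graph, reachable from Plant: {Plant, Sub3, Bus3, Bus2, Sub1}.
Min-cut edges: Bus2→City (4), Sub1→City (4); capacity 4 + 4 = 8.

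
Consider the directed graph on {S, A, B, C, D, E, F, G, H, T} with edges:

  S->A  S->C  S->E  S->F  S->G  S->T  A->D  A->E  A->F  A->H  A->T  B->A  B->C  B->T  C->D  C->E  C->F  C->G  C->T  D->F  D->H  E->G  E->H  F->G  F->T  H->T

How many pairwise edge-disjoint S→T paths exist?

5

Assign every edge capacity 1; by Menger, the answer equals the max flow.
Path S→T (+1); total 1.
Path S→A→T (+1); total 2.
Path S→C→T (+1); total 3.
Path S→F→T (+1); total 4.
Path S→E→H→T (+1); total 5.
No residual S→T path; max flow = 5.
Certifying cut of size 5: {S→A, S→C, S→E, S→F, S→T}.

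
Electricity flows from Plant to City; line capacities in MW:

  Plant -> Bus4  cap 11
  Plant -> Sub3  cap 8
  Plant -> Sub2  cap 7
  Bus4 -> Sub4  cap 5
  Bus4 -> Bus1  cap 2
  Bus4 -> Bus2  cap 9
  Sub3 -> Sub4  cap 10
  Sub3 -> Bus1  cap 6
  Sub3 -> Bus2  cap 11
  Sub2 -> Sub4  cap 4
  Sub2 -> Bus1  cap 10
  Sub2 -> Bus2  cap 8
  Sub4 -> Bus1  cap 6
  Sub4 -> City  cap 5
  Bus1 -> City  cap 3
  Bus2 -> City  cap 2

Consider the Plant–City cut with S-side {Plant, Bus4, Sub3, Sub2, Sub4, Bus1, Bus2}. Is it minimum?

Yes — it is a minimum cut (capacity 10).

Given cut capacity: 5 + 3 + 2 = 10.
Augment Plant→Bus4→Sub4→City: bottleneck 5, flow now 5.
Augment Plant→Bus4→Bus1→City: bottleneck 2, flow now 7.
Augment Plant→Bus4→Bus2→City: bottleneck 2, flow now 9.
Augment Plant→Sub3→Bus1→City: bottleneck 1, flow now 10.
No augmenting path remains; maximum flow = 10.
Cut capacity 10 equals the max flow, so it is a minimum cut.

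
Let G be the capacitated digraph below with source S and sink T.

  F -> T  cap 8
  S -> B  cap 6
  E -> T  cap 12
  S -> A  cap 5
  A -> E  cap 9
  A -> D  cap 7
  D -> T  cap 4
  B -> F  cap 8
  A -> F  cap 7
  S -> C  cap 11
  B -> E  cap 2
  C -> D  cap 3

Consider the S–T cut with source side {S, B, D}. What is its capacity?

Edges leaving {S, B, D}: S→A (5), S→C (11), B→E (2), B→F (8), D→T (4).
Cut capacity = 5 + 11 + 2 + 8 + 4 = 30.

30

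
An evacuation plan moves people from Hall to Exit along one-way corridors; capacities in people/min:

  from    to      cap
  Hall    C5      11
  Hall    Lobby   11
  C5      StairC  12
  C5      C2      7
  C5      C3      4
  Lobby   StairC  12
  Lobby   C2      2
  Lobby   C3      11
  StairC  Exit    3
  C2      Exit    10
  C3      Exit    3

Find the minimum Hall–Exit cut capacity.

15

Augment Hall→C5→StairC→Exit: bottleneck 3, flow now 3.
Augment Hall→C5→C2→Exit: bottleneck 7, flow now 10.
Augment Hall→C5→C3→Exit: bottleneck 1, flow now 11.
Augment Hall→Lobby→C2→Exit: bottleneck 2, flow now 13.
Augment Hall→Lobby→C3→Exit: bottleneck 2, flow now 15.
No augmenting path remains; maximum flow = 15.
By max-flow min-cut, the minimum cut capacity equals the max flow.
In the residual graph, reachable from Hall: {Hall, C5, Lobby, StairC, C3}.
Min-cut edges: C5→C2 (7), Lobby→C2 (2), StairC→Exit (3), C3→Exit (3); capacity 7 + 2 + 3 + 3 = 15.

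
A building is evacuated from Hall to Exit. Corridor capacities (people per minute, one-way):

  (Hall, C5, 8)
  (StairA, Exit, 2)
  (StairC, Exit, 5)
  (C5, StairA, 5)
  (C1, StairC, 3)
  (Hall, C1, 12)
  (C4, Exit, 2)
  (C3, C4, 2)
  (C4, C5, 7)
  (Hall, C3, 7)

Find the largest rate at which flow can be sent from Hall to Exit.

7

Augment Hall→C5→StairA→Exit: bottleneck 2, flow now 2.
Augment Hall→C3→C4→Exit: bottleneck 2, flow now 4.
Augment Hall→C1→StairC→Exit: bottleneck 3, flow now 7.
No augmenting path remains; maximum flow = 7.
In the residual graph, reachable from Hall: {Hall, C5, C3, C1, StairA}.
Min-cut edges: C3→C4 (2), C1→StairC (3), StairA→Exit (2); capacity 2 + 3 + 2 = 7.
This cut is saturated, so no flow can exceed 7.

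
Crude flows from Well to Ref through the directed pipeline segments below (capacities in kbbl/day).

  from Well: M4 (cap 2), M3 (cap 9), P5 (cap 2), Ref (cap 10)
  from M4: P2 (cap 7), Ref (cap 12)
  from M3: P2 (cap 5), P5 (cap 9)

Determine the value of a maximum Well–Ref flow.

12

Augment Well→Ref: bottleneck 10, flow now 10.
Augment Well→M4→Ref: bottleneck 2, flow now 12.
No augmenting path remains; maximum flow = 12.
In the residual graph, reachable from Well: {Well, M3, P2, P5}.
Min-cut edges: Well→M4 (2), Well→Ref (10); capacity 2 + 10 = 12.
This cut is saturated, so no flow can exceed 12.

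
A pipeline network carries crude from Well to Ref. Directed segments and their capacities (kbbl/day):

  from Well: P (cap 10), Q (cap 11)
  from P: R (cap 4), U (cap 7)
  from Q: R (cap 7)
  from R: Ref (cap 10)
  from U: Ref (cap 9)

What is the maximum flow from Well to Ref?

Augment Well→P→R→Ref: bottleneck 4, flow now 4.
Augment Well→P→U→Ref: bottleneck 6, flow now 10.
Augment Well→Q→R→Ref: bottleneck 6, flow now 16.
Augment Well→Q→R→P→U→Ref: bottleneck 1, flow now 17. (uses reverse residual edge)
No augmenting path remains; maximum flow = 17.
In the residual graph, reachable from Well: {Well, Q}.
Min-cut edges: Well→P (10), Q→R (7); capacity 10 + 7 = 17.
This cut is saturated, so no flow can exceed 17.

17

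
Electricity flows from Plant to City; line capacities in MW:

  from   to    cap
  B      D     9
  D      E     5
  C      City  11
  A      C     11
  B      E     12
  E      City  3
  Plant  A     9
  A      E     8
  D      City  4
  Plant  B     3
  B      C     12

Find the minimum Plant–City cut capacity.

Augment Plant→A→C→City: bottleneck 9, flow now 9.
Augment Plant→B→C→City: bottleneck 2, flow now 11.
Augment Plant→B→D→City: bottleneck 1, flow now 12.
No augmenting path remains; maximum flow = 12.
By max-flow min-cut, the minimum cut capacity equals the max flow.
In the residual graph, reachable from Plant: {Plant}.
Min-cut edges: Plant→A (9), Plant→B (3); capacity 9 + 3 = 12.

12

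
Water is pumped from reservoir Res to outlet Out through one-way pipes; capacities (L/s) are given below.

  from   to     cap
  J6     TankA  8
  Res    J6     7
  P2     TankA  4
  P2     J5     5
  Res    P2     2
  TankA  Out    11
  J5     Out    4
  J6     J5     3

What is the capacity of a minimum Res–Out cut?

9

Augment Res→P2→J5→Out: bottleneck 2, flow now 2.
Augment Res→J6→J5→Out: bottleneck 2, flow now 4.
Augment Res→J6→TankA→Out: bottleneck 5, flow now 9.
No augmenting path remains; maximum flow = 9.
By max-flow min-cut, the minimum cut capacity equals the max flow.
In the residual graph, reachable from Res: {Res}.
Min-cut edges: Res→P2 (2), Res→J6 (7); capacity 2 + 7 = 9.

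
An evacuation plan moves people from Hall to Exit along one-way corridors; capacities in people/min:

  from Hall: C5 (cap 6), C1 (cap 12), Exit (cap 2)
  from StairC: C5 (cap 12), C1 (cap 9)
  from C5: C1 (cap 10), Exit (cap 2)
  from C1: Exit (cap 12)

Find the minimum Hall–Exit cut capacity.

Augment Hall→Exit: bottleneck 2, flow now 2.
Augment Hall→C5→Exit: bottleneck 2, flow now 4.
Augment Hall→C1→Exit: bottleneck 12, flow now 16.
No augmenting path remains; maximum flow = 16.
By max-flow min-cut, the minimum cut capacity equals the max flow.
In the residual graph, reachable from Hall: {Hall, C5, C1}.
Min-cut edges: Hall→Exit (2), C5→Exit (2), C1→Exit (12); capacity 2 + 2 + 12 = 16.

16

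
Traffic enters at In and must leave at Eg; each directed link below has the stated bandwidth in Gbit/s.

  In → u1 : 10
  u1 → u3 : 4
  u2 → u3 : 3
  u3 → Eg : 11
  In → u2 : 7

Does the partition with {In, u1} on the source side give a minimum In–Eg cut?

No — its capacity is 11, but the minimum cut has capacity 7.

Given cut capacity: 7 + 4 = 11.
Augment In→u1→u3→Eg: bottleneck 4, flow now 4.
Augment In→u2→u3→Eg: bottleneck 3, flow now 7.
No augmenting path remains; maximum flow = 7.
In the residual graph, reachable from In: {In, u1, u2}.
Min-cut edges: u1→u3 (4), u2→u3 (3); capacity 4 + 3 = 7.
Cut capacity 11 exceeds the max flow 7, so it is not minimum.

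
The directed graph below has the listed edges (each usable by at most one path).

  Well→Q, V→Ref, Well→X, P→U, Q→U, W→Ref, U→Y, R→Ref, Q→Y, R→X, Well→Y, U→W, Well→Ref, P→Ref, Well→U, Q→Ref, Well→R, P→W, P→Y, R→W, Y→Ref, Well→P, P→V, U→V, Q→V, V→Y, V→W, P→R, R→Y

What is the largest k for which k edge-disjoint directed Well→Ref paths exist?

6

Assign every edge capacity 1; by Menger, the answer equals the max flow.
Path Well→Ref (+1); total 1.
Path Well→P→Ref (+1); total 2.
Path Well→Q→Ref (+1); total 3.
Path Well→R→Ref (+1); total 4.
Path Well→Y→Ref (+1); total 5.
Path Well→U→V→Ref (+1); total 6.
No residual Well→Ref path; max flow = 6.
Certifying cut of size 6: {Well→P, Well→Q, Well→R, Well→Ref, Well→U, Well→Y}.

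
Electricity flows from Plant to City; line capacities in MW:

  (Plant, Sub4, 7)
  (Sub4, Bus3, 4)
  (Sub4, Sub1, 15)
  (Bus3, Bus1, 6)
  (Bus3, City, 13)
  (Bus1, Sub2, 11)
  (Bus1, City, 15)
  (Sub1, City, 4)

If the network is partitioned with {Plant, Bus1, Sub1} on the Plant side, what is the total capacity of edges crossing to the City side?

Edges leaving {Plant, Bus1, Sub1}: Plant→Sub4 (7), Bus1→Sub2 (11), Bus1→City (15), Sub1→City (4).
Cut capacity = 7 + 11 + 15 + 4 = 37.

37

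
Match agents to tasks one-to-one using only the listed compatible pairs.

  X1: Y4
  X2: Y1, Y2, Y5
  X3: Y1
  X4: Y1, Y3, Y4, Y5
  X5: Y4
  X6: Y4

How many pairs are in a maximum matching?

Unit-capacity flow: source→left, listed edges, right→sink; max matching = max flow.
Augmenting path X1→Y4 (+1); matched 1.
Augmenting path X2→Y1 (+1); matched 2.
Augmenting path X4→Y3 (+1); matched 3.
Augmenting path X3→Y1→X2→Y2 (+1); matched 4.
No augmenting path remains; maximum matching = 4.
König certificate: {X2, X3, X4, Y4} is a vertex cover of size 4 (every listed pair touches it), so no matching can be larger.

4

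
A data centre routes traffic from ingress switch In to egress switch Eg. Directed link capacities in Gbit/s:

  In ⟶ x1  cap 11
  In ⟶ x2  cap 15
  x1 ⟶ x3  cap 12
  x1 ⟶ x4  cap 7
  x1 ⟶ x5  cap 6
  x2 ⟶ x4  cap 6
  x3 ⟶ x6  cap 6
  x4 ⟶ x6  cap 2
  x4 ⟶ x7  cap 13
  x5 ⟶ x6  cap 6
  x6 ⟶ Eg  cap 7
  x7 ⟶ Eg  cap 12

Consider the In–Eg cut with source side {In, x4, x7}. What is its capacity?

Edges leaving {In, x4, x7}: In→x1 (11), In→x2 (15), x4→x6 (2), x7→Eg (12).
Cut capacity = 11 + 15 + 2 + 12 = 40.

40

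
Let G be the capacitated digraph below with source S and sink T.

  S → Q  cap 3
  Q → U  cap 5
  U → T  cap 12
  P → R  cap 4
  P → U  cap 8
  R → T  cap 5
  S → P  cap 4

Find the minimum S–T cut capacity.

Augment S→P→R→T: bottleneck 4, flow now 4.
Augment S→Q→U→T: bottleneck 3, flow now 7.
No augmenting path remains; maximum flow = 7.
By max-flow min-cut, the minimum cut capacity equals the max flow.
In the residual graph, reachable from S: {S}.
Min-cut edges: S→P (4), S→Q (3); capacity 4 + 3 = 7.

7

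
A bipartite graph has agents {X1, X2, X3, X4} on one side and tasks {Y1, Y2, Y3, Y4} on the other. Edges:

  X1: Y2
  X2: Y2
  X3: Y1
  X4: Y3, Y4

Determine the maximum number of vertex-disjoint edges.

3

Unit-capacity flow: source→left, listed edges, right→sink; max matching = max flow.
Augmenting path X1→Y2 (+1); matched 1.
Augmenting path X3→Y1 (+1); matched 2.
Augmenting path X4→Y3 (+1); matched 3.
No augmenting path remains; maximum matching = 3.
König certificate: {X3, X4, Y2} is a vertex cover of size 3 (every listed pair touches it), so no matching can be larger.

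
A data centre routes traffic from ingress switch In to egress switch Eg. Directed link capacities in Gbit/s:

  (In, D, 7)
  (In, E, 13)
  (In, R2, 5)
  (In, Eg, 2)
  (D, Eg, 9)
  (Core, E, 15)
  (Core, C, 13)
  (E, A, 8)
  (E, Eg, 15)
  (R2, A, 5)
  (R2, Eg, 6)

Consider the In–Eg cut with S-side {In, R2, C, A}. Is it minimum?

No — its capacity is 28, but the minimum cut has capacity 27.

Given cut capacity: 7 + 13 + 2 + 6 = 28.
Augment In→Eg: bottleneck 2, flow now 2.
Augment In→D→Eg: bottleneck 7, flow now 9.
Augment In→E→Eg: bottleneck 13, flow now 22.
Augment In→R2→Eg: bottleneck 5, flow now 27.
No augmenting path remains; maximum flow = 27.
In the residual graph, reachable from In: {In}.
Min-cut edges: In→D (7), In→E (13), In→R2 (5), In→Eg (2); capacity 7 + 13 + 5 + 2 = 27.
Cut capacity 28 exceeds the max flow 27, so it is not minimum.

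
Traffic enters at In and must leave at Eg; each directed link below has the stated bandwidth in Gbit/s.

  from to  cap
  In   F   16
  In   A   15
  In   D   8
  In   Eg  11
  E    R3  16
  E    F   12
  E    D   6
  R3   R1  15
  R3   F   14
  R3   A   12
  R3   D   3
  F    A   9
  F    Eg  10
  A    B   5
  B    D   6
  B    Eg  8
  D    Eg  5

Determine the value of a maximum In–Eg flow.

31

Augment In→Eg: bottleneck 11, flow now 11.
Augment In→F→Eg: bottleneck 10, flow now 21.
Augment In→D→Eg: bottleneck 5, flow now 26.
Augment In→A→B→Eg: bottleneck 5, flow now 31.
No augmenting path remains; maximum flow = 31.
In the residual graph, reachable from In: {In, F, A, D}.
Min-cut edges: In→Eg (11), F→Eg (10), A→B (5), D→Eg (5); capacity 11 + 10 + 5 + 5 = 31.
This cut is saturated, so no flow can exceed 31.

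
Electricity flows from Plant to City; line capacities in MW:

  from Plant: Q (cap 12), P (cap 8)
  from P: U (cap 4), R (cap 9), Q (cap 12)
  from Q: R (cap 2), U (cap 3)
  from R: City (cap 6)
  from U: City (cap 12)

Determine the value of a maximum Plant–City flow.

Augment Plant→P→R→City: bottleneck 6, flow now 6.
Augment Plant→P→U→City: bottleneck 2, flow now 8.
Augment Plant→Q→U→City: bottleneck 3, flow now 11.
Augment Plant→Q→R→P→U→City: bottleneck 2, flow now 13. (uses reverse residual edge)
No augmenting path remains; maximum flow = 13.
In the residual graph, reachable from Plant: {Plant, Q}.
Min-cut edges: Plant→P (8), Q→R (2), Q→U (3); capacity 8 + 2 + 3 = 13.
This cut is saturated, so no flow can exceed 13.

13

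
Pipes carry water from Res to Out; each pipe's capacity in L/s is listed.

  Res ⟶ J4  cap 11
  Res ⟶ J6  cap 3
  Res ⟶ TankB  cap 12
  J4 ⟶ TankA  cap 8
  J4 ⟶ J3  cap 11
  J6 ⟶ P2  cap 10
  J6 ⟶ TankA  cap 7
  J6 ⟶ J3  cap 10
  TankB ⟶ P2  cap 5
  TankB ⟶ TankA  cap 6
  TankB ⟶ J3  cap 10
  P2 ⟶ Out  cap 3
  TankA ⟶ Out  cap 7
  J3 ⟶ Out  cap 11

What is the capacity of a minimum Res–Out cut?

Augment Res→J4→TankA→Out: bottleneck 7, flow now 7.
Augment Res→J4→J3→Out: bottleneck 4, flow now 11.
Augment Res→J6→P2→Out: bottleneck 3, flow now 14.
Augment Res→TankB→J3→Out: bottleneck 7, flow now 21.
No augmenting path remains; maximum flow = 21.
By max-flow min-cut, the minimum cut capacity equals the max flow.
In the residual graph, reachable from Res: {Res, J4, J6, TankB, P2, TankA, J3}.
Min-cut edges: P2→Out (3), TankA→Out (7), J3→Out (11); capacity 3 + 7 + 11 = 21.

21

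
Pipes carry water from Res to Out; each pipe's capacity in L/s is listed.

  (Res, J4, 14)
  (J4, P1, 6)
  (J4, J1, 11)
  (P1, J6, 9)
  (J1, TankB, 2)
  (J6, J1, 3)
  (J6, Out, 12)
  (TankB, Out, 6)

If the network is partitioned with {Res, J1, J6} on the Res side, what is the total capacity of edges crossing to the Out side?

28

Edges leaving {Res, J1, J6}: Res→J4 (14), J1→TankB (2), J6→Out (12).
Cut capacity = 14 + 2 + 12 = 28.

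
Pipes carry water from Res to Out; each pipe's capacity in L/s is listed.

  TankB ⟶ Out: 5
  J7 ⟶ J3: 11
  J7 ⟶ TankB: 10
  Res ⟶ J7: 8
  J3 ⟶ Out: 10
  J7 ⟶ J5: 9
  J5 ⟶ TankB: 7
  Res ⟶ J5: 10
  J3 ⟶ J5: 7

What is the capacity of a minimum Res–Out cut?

Augment Res→J5→TankB→Out: bottleneck 5, flow now 5.
Augment Res→J7→J3→Out: bottleneck 8, flow now 13.
No augmenting path remains; maximum flow = 13.
By max-flow min-cut, the minimum cut capacity equals the max flow.
In the residual graph, reachable from Res: {Res, J5, TankB}.
Min-cut edges: Res→J7 (8), TankB→Out (5); capacity 8 + 5 = 13.

13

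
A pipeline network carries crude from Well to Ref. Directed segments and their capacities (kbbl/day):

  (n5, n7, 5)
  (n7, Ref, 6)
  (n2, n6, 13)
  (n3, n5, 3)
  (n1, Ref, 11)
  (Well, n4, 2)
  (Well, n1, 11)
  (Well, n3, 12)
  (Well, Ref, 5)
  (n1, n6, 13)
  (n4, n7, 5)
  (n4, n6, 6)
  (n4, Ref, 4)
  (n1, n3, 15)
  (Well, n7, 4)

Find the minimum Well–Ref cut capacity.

Augment Well→Ref: bottleneck 5, flow now 5.
Augment Well→n1→Ref: bottleneck 11, flow now 16.
Augment Well→n4→Ref: bottleneck 2, flow now 18.
Augment Well→n7→Ref: bottleneck 4, flow now 22.
Augment Well→n3→n5→n7→Ref: bottleneck 2, flow now 24.
No augmenting path remains; maximum flow = 24.
By max-flow min-cut, the minimum cut capacity equals the max flow.
In the residual graph, reachable from Well: {Well, n3, n5, n7}.
Min-cut edges: Well→n1 (11), Well→n4 (2), Well→Ref (5), n7→Ref (6); capacity 11 + 2 + 5 + 6 = 24.

24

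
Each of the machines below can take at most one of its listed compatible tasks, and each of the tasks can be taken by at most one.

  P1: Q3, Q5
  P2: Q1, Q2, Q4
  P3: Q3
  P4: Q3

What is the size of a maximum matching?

3

Unit-capacity flow: source→left, listed edges, right→sink; max matching = max flow.
Augmenting path P1→Q3 (+1); matched 1.
Augmenting path P2→Q1 (+1); matched 2.
Augmenting path P3→Q3→P1→Q5 (+1); matched 3.
No augmenting path remains; maximum matching = 3.
König certificate: {P1, P2, Q3} is a vertex cover of size 3 (every listed pair touches it), so no matching can be larger.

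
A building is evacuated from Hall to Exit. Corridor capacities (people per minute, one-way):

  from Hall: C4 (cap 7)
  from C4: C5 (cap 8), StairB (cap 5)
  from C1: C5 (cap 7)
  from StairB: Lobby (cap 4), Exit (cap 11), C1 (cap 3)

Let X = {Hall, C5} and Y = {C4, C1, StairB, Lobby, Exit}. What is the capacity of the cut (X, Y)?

Edges leaving {Hall, C5}: Hall→C4 (7).
Cut capacity = 7 = 7.

7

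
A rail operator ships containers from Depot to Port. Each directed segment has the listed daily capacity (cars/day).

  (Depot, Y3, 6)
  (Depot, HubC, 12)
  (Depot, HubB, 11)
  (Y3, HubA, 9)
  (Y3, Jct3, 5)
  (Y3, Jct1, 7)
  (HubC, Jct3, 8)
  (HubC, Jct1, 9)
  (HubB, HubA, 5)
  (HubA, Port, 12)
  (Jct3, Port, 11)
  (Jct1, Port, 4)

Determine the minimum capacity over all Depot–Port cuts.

Augment Depot→Y3→HubA→Port: bottleneck 6, flow now 6.
Augment Depot→HubC→Jct3→Port: bottleneck 8, flow now 14.
Augment Depot→HubC→Jct1→Port: bottleneck 4, flow now 18.
Augment Depot→HubB→HubA→Port: bottleneck 5, flow now 23.
No augmenting path remains; maximum flow = 23.
By max-flow min-cut, the minimum cut capacity equals the max flow.
In the residual graph, reachable from Depot: {Depot, HubB}.
Min-cut edges: Depot→Y3 (6), Depot→HubC (12), HubB→HubA (5); capacity 6 + 12 + 5 = 23.

23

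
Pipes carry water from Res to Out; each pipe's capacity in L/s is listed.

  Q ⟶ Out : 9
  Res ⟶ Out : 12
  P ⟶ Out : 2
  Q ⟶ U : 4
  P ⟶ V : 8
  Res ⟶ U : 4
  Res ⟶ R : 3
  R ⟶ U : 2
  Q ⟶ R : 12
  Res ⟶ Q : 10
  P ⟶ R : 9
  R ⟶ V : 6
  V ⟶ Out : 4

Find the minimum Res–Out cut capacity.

Augment Res→Out: bottleneck 12, flow now 12.
Augment Res→Q→Out: bottleneck 9, flow now 21.
Augment Res→R→V→Out: bottleneck 3, flow now 24.
Augment Res→Q→R→V→Out: bottleneck 1, flow now 25.
No augmenting path remains; maximum flow = 25.
By max-flow min-cut, the minimum cut capacity equals the max flow.
In the residual graph, reachable from Res: {Res, U}.
Min-cut edges: Res→Q (10), Res→R (3), Res→Out (12); capacity 10 + 3 + 12 = 25.

25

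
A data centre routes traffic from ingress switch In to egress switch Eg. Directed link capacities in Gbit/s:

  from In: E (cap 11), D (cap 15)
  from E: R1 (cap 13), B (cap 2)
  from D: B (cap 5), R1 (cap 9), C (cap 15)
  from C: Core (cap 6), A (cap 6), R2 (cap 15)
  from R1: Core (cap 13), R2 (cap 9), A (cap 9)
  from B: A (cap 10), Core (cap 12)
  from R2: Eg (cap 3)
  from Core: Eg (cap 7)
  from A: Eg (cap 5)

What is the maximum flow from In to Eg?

Augment In→E→R1→R2→Eg: bottleneck 3, flow now 3.
Augment In→E→R1→Core→Eg: bottleneck 7, flow now 10.
Augment In→E→R1→A→Eg: bottleneck 1, flow now 11.
Augment In→D→C→A→Eg: bottleneck 4, flow now 15.
No augmenting path remains; maximum flow = 15.
In the residual graph, reachable from In: {In, E, D, C, R1, B, R2, Core, A}.
Min-cut edges: R2→Eg (3), Core→Eg (7), A→Eg (5); capacity 3 + 7 + 5 = 15.
This cut is saturated, so no flow can exceed 15.

15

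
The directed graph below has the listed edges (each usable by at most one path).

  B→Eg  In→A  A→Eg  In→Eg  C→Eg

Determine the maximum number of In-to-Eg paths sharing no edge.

Assign every edge capacity 1; by Menger, the answer equals the max flow.
Path In→Eg (+1); total 1.
Path In→A→Eg (+1); total 2.
No residual In→Eg path; max flow = 2.
Certifying cut of size 2: {In→A, In→Eg}.

2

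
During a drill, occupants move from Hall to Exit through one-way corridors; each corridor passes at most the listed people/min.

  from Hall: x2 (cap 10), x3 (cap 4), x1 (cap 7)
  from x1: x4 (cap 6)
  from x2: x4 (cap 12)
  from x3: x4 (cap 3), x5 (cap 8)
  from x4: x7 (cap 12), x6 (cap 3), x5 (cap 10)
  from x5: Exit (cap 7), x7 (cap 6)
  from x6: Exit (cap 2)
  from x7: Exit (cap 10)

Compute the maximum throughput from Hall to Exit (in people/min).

19

Augment Hall→x3→x5→Exit: bottleneck 4, flow now 4.
Augment Hall→x1→x4→x5→Exit: bottleneck 3, flow now 7.
Augment Hall→x1→x4→x6→Exit: bottleneck 2, flow now 9.
Augment Hall→x1→x4→x7→Exit: bottleneck 1, flow now 10.
Augment Hall→x2→x4→x7→Exit: bottleneck 9, flow now 19.
No augmenting path remains; maximum flow = 19.
In the residual graph, reachable from Hall: {Hall, x1, x2, x3, x4, x5, x6, x7}.
Min-cut edges: x5→Exit (7), x6→Exit (2), x7→Exit (10); capacity 7 + 2 + 10 = 19.
This cut is saturated, so no flow can exceed 19.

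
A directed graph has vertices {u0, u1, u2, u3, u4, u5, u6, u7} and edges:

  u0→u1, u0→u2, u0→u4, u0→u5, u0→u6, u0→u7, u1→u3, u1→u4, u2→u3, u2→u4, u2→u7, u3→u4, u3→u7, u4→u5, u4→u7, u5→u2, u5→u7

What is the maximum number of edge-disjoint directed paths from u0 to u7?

Assign every edge capacity 1; by Menger, the answer equals the max flow.
Path u0→u7 (+1); total 1.
Path u0→u2→u7 (+1); total 2.
Path u0→u4→u7 (+1); total 3.
Path u0→u5→u7 (+1); total 4.
Path u0→u1→u3→u7 (+1); total 5.
No residual u0→u7 path; max flow = 5.
Certifying cut of size 5: {u0→u1, u0→u2, u0→u4, u0→u5, u0→u7}.

5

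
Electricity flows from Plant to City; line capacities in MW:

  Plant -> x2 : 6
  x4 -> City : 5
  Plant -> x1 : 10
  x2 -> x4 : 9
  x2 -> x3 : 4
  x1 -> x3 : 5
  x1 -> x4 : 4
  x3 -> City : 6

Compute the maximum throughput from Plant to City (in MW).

Augment Plant→x1→x3→City: bottleneck 5, flow now 5.
Augment Plant→x1→x4→City: bottleneck 4, flow now 9.
Augment Plant→x2→x3→City: bottleneck 1, flow now 10.
Augment Plant→x2→x4→City: bottleneck 1, flow now 11.
No augmenting path remains; maximum flow = 11.
In the residual graph, reachable from Plant: {Plant, x1, x2, x3, x4}.
Min-cut edges: x3→City (6), x4→City (5); capacity 6 + 5 = 11.
This cut is saturated, so no flow can exceed 11.

11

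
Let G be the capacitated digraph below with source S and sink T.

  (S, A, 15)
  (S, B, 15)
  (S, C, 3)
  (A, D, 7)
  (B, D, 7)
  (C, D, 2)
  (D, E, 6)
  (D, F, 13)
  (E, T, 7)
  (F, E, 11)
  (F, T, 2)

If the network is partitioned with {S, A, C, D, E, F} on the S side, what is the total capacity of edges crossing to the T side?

Edges leaving {S, A, C, D, E, F}: S→B (15), E→T (7), F→T (2).
Cut capacity = 15 + 7 + 2 = 24.

24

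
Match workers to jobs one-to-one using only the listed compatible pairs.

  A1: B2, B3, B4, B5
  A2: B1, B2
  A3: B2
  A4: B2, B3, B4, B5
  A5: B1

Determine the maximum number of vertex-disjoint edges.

4

Unit-capacity flow: source→left, listed edges, right→sink; max matching = max flow.
Augmenting path A1→B2 (+1); matched 1.
Augmenting path A2→B1 (+1); matched 2.
Augmenting path A4→B3 (+1); matched 3.
Augmenting path A3→B2→A1→B4 (+1); matched 4.
No augmenting path remains; maximum matching = 4.
König certificate: {A1, A4, B1, B2} is a vertex cover of size 4 (every listed pair touches it), so no matching can be larger.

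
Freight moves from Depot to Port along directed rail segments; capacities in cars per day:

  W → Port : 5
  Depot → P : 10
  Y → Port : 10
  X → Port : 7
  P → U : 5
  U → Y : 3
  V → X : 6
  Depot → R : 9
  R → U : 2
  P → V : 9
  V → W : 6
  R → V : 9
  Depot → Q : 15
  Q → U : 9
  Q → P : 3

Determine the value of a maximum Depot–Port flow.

14

Augment Depot→P→U→Y→Port: bottleneck 3, flow now 3.
Augment Depot→P→V→W→Port: bottleneck 5, flow now 8.
Augment Depot→P→V→X→Port: bottleneck 2, flow now 10.
Augment Depot→R→V→X→Port: bottleneck 4, flow now 14.
No augmenting path remains; maximum flow = 14.
In the residual graph, reachable from Depot: {Depot, P, Q, R, U, V, W}.
Min-cut edges: U→Y (3), V→X (6), W→Port (5); capacity 3 + 6 + 5 = 14.
This cut is saturated, so no flow can exceed 14.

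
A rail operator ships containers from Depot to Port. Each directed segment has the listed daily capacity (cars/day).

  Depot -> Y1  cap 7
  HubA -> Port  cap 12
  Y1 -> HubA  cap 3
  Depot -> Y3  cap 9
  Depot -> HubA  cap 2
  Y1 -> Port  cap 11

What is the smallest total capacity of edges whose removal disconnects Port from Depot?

Augment Depot→Y1→Port: bottleneck 7, flow now 7.
Augment Depot→HubA→Port: bottleneck 2, flow now 9.
No augmenting path remains; maximum flow = 9.
By max-flow min-cut, the minimum cut capacity equals the max flow.
In the residual graph, reachable from Depot: {Depot, Y3}.
Min-cut edges: Depot→Y1 (7), Depot→HubA (2); capacity 7 + 2 = 9.

9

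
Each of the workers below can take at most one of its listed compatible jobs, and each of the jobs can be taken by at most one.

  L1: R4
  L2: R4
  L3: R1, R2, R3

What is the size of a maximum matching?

Unit-capacity flow: source→left, listed edges, right→sink; max matching = max flow.
Augmenting path L1→R4 (+1); matched 1.
Augmenting path L3→R1 (+1); matched 2.
No augmenting path remains; maximum matching = 2.
König certificate: {L3, R4} is a vertex cover of size 2 (every listed pair touches it), so no matching can be larger.

2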